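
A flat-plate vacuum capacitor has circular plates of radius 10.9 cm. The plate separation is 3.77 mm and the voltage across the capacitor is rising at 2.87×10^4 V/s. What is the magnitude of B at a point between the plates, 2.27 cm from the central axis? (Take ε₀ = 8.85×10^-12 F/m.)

9.61×10^-13 T

I_d = C dV/dt with C = ε₀πR²/d = 8.763×10^-11 F, so I_d = (8.763×10^-11)(2.87×10^4) = 2.515×10^-6 A.
∮B·dl = μ₀ I_d,enc with I_d,enc = I_d r²/R² = 1.091×10^-7 A; so B = μ₀ I_d,enc/(2πr) = 9.61×10^-13 T.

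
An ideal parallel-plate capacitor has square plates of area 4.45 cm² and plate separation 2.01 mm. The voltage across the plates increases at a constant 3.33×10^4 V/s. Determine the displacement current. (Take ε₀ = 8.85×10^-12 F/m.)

6.52×10^-8 A

The displacement current equals the charging current C dV/dt. With C = ε₀A/d = (8.85×10^-12)(4.45×10^-4)/(2.01×10^-3) = 1.959×10^-12 F, I_d = (1.959×10^-12)(3.33×10^4) = 6.52×10^-8 A.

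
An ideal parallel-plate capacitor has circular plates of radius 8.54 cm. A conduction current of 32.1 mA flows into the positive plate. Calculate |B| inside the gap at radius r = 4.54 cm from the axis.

4.00×10^-8 T

No conduction current crosses the gap, so I_d there equals the 0.0321 A in the leads.
For r < R the Ampère–Maxwell law gives B(2πr) = μ₀ I_d (r²/R²), so B = μ₀ I_d r/(2πR²) = (4π×10^-7)(0.0321)(0.0454)/(2π·0.0854²) = 4.00×10^-8 T.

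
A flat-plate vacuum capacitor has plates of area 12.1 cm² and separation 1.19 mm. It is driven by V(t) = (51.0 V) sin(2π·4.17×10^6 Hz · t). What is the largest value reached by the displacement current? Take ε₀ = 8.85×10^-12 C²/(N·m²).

(dE/dt)_max = V₀ω/d = 1.123×10^12 V/(m·s); ω = 2πf = 2.620×10^7 rad/s.
I_d,max = ε₀ A (dE/dt)_max = (8.85×10^-12)(1.21×10^-3)(1.123×10^12) = 0.0120 A.

0.0120 A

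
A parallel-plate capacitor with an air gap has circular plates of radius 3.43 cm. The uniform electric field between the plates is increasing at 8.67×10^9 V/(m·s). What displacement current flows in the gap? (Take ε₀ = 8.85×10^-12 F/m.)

2.84×10^-4 A

The displacement current is ε₀ times dΦ_E/dt = ε₀ A dE/dt = (8.85×10^-12)(3.696×10^-3)(8.67×10^9) = 2.84×10^-4 A.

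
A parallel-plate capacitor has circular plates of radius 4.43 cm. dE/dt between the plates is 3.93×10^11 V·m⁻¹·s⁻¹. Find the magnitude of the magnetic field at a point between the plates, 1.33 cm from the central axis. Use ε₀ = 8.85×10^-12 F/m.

2.91×10^-8 T

Through the whole plate area (πR² = 6.165×10^-3 m²), I_d = ε₀ πR² dE/dt = 0.02144 A.
For r < R the Ampère–Maxwell law gives B(2πr) = μ₀ I_d (r²/R²), so B = μ₀ I_d r/(2πR²) = (4π×10^-7)(0.02144)(0.0133)/(2π·0.0443²) = 2.91×10^-8 T.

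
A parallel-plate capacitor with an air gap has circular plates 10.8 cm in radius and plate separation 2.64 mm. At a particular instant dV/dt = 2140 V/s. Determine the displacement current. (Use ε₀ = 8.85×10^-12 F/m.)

C = ε₀A/d = (8.85×10^-12)(0.03664)/(2.64×10^-3) = 1.228×10^-10 F.
I_d = C dV/dt = (1.228×10^-10)(2140) = 2.63×10^-7 A.

2.63×10^-7 A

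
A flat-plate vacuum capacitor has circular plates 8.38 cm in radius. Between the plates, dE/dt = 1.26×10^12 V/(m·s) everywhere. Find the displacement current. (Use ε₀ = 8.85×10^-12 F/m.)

The displacement current is ε₀ times dΦ_E/dt = ε₀ A dE/dt = (8.85×10^-12)(0.02206)(1.26×10^12) = 0.246 A.

0.246 A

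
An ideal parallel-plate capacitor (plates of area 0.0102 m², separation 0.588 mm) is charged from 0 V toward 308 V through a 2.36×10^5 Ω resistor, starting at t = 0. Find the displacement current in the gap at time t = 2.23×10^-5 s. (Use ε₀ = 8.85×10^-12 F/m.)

7.05×10^-4 A

C = ε₀A/d = (8.85×10^-12)(0.0102)/(5.88×10^-4) = 1.535×10^-10 F and τ = RC = 3.623×10^-5 s. I_d in the gap equals the RC charging current.
I_d(t) = (V₀/R) e^(−t/τ) = 1.305×10^-3 · e^(−0.6155) = 7.05×10^-4 A.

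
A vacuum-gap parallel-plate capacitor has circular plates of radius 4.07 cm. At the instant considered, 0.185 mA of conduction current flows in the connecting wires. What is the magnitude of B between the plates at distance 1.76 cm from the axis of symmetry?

3.93×10^-10 T

Between the plates the displacement current equals the wire current: I_d = 0.185 mA = 1.85×10^-4 A.
An Ampèrian loop of radius r encloses a fraction (r/R)² of I_d. Then B·2πr = μ₀ I_d (r/R)², giving B = μ₀ I_d r/(2πR²) = 3.93×10^-10 T.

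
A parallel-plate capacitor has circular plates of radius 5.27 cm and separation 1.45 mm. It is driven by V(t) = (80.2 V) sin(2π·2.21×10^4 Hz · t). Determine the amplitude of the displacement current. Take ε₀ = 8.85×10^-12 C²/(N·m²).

5.93×10^-4 A

The displacement current equals the conduction current C dV/dt, which peaks at C V₀ ω.
With C = ε₀A/d = (8.85×10^-12)(8.725×10^-3)/(1.45×10^-3) = 5.325×10^-11 F and ω = 2πf = 1.389×10^5 rad/s, I_d,max = (5.325×10^-11)(80.2)(1.389×10^5) = 5.93×10^-4 A.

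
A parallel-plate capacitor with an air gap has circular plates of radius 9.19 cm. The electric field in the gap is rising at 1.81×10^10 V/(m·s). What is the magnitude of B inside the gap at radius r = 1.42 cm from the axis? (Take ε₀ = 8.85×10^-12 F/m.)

1.43×10^-9 T

Total displacement current: I_d = ε₀(πR²)(dE/dt) = (8.85×10^-12)(0.02653)(1.81×10^10) = 4.250×10^-3 A.
For r < R the Ampère–Maxwell law gives B(2πr) = μ₀ I_d (r²/R²), so B = μ₀ I_d r/(2πR²) = (4π×10^-7)(4.250×10^-3)(0.0142)/(2π·0.0919²) = 1.43×10^-9 T.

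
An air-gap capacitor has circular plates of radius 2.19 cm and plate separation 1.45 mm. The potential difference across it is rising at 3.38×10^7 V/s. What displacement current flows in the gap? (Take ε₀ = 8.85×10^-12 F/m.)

3.11×10^-4 A

The field between the plates is E = V/d, so dE/dt = (3.38×10^7)/(1.45×10^-3 m) = 2.331×10^10 V/(m·s).
I_d = ε₀ A (dE/dt) = (8.85×10^-12)(1.507×10^-3)(2.331×10^10) = 3.11×10^-4 A.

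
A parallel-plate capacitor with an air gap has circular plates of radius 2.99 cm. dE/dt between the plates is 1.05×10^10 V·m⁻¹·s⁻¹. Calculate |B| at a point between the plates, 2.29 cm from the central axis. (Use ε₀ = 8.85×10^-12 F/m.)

I_d = ε₀ dΦ_E/dt = ε₀ πR² (dE/dt) = (8.85×10^-12)(2.809×10^-3)(1.05×10^10) = 2.610×10^-4 A through the full plate area.
∮B·dl = μ₀ I_d,enc with I_d,enc = I_d r²/R² = 1.531×10^-4 A; so B = μ₀ I_d,enc/(2πr) = 1.34×10^-9 T.

1.34×10^-9 T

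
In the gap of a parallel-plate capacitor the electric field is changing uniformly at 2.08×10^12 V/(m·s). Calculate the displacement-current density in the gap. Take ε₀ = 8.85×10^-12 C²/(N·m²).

18.4 A/m²

J_d = ε₀ dE/dt = (8.85×10^-12)(2.08×10^12) = 18.4 A/m².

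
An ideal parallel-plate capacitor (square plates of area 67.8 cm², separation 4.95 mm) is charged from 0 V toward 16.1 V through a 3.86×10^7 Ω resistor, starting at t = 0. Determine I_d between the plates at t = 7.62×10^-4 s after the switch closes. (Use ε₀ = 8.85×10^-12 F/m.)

8.18×10^-8 A

With C = ε₀A/d = (8.85×10^-12)(6.78×10^-3)/(4.95×10^-3) = 1.212×10^-11 F, the time constant is τ = RC = 4.678×10^-4 s, so t/τ = 1.629 and e^(−t/τ) = 0.1961.
I_d = I_cond = (V₀/R) e^(−t/τ) = (4.171×10^-7)(0.1961) = 8.18×10^-8 A.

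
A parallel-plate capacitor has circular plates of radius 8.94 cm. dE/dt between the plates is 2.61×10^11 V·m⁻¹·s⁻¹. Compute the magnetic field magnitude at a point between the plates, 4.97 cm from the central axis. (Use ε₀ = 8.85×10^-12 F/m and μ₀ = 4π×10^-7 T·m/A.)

7.21×10^-8 T

Total displacement current: I_d = ε₀(πR²)(dE/dt) = (8.85×10^-12)(0.02511)(2.61×10^11) = 0.05800 A.
For r < R the Ampère–Maxwell law gives B(2πr) = μ₀ I_d (r²/R²), so B = μ₀ I_d r/(2πR²) = (4π×10^-7)(0.05800)(0.0497)/(2π·0.0894²) = 7.21×10^-8 T.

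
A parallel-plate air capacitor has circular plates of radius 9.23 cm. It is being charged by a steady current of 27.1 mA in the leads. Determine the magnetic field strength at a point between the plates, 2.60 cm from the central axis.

1.65×10^-8 T

By continuity the displacement current in the gap matches the conduction current: I_d = 0.0271 A.
An Ampèrian loop of radius r encloses a fraction (r/R)² of I_d. Then B·2πr = μ₀ I_d (r/R)², giving B = μ₀ I_d r/(2πR²) = 1.65×10^-8 T.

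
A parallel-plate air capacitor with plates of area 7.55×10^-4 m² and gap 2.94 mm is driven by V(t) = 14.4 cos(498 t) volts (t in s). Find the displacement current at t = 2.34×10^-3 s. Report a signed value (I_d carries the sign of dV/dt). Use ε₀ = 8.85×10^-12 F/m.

-1.50×10^-8 A

dE/dt = (V₀ω/d)·−sin(ωt) with ωt = 1.16532 rad: (14.4)(498)(-0.9189)/(2.94×10^-3) = -2.241×10^6 V/(m·s).
I_d = ε₀ A dE/dt = (8.85×10^-12)(7.55×10^-4)(-2.241×10^6) = -1.50×10^-8 A.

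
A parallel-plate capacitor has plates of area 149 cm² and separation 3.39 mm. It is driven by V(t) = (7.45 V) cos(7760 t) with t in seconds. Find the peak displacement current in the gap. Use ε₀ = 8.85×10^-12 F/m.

(dE/dt)_max = V₀ω/d = 1.705×10^7 V/(m·s); ω = 7760 rad/s.
I_d,max = ε₀ A (dE/dt)_max = (8.85×10^-12)(0.0149)(1.705×10^7) = 2.25×10^-6 A.

2.25×10^-6 A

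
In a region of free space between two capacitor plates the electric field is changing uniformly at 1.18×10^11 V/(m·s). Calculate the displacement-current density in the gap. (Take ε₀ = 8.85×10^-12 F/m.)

1.04 A/m²

J_d = ε₀ dE/dt = (8.85×10^-12)(1.18×10^11) = 1.04 A/m².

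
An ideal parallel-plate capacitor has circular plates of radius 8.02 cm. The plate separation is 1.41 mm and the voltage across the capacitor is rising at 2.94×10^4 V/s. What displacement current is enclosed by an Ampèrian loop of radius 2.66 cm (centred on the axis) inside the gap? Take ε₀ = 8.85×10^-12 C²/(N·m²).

dE/dt = (dV/dt)/d = 2.085×10^7 V/(m·s); I_d = ε₀(πR²)(dE/dt) = (8.85×10^-12)(0.02021)(2.085×10^7) = 3.729×10^-6 A.
The field is uniform, so I_d,enc = I_d (r/R)² = (3.729×10^-6)(2.66/8.02)² = 4.10×10^-7 A.

4.10×10^-7 A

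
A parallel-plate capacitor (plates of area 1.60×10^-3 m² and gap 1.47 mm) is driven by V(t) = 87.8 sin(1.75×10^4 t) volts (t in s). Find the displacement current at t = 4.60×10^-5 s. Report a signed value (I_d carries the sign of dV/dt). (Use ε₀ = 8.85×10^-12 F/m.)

1.03×10^-5 A

dV/dt = (87.8)(1.75×10^4)·cos(0.805) = 1.065×10^6 V/s.
I_d = C dV/dt with C = ε₀A/d = (8.85×10^-12)(1.60×10^-3)/(1.47×10^-3) = 9.633×10^-12 F, so I_d = (9.633×10^-12)(1.065×10^6) = 1.03×10^-5 A.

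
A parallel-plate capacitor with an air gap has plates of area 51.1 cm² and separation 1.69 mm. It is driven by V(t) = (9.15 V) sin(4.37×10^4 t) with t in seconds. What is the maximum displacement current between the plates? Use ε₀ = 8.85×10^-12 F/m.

1.07×10^-5 A

(dE/dt)_max = V₀ω/d = 2.366×10^8 V/(m·s); ω = 4.37×10^4 rad/s.
I_d,max = ε₀ A (dE/dt)_max = (8.85×10^-12)(5.11×10^-3)(2.366×10^8) = 1.07×10^-5 A.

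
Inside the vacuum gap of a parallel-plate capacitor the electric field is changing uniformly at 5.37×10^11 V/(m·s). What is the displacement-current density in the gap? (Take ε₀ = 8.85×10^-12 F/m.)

4.75 A/m²

J_d = ε₀ ∂E/∂t, so J_d = 4.75 A/m².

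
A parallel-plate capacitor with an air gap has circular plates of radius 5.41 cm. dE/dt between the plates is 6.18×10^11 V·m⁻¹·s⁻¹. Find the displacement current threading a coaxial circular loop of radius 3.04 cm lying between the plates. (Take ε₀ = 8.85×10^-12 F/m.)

0.0159 A

Through the whole plate area (πR² = 9.195×10^-3 m²), I_d = ε₀ πR² dE/dt = 0.05029 A.
Since J_d is uniform, the enclosed fraction is (r/R)² = 0.3158, giving I_d,enc = 0.0159 A.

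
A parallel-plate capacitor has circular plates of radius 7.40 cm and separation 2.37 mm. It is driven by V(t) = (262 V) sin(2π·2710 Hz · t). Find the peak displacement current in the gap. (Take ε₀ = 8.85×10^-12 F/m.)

C = ε₀A/d = (8.85×10^-12)(0.01720)/(2.37×10^-3) = 6.423×10^-11 F; ω = 2πf = 1.703×10^4 rad/s.
I_d = C dV/dt, so |I_d|_max = C V₀ ω = (6.423×10^-11)(262)(1.703×10^4) = 2.87×10^-4 A.

2.87×10^-4 A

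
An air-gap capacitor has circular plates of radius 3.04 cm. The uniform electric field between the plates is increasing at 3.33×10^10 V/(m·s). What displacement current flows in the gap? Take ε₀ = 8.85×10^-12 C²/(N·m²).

The displacement current is ε₀ times dΦ_E/dt = ε₀ A dE/dt = (8.85×10^-12)(2.903×10^-3)(3.33×10^10) = 8.56×10^-4 A.

8.56×10^-4 A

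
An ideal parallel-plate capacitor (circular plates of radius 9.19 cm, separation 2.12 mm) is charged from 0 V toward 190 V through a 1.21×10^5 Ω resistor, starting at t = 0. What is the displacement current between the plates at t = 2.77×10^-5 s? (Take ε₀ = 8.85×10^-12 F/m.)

C = ε₀A/d = (8.85×10^-12)(0.02653)/(2.12×10^-3) = 1.108×10^-10 F and τ = RC = 1.341×10^-5 s. I_d in the gap equals the RC charging current.
I_d(t) = (V₀/R) e^(−t/τ) = 1.570×10^-3 · e^(−2.066) = 1.99×10^-4 A.

1.99×10^-4 A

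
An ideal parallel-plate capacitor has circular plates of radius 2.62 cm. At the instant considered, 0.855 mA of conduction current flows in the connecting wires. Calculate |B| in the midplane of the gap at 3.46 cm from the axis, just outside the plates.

4.94×10^-9 T

By continuity the displacement current in the gap matches the conduction current: I_d = 8.55×10^-4 A.
Outside the plates the loop encloses all of I_d, so B·2πr = μ₀ I_d and B = 4.94×10^-9 T.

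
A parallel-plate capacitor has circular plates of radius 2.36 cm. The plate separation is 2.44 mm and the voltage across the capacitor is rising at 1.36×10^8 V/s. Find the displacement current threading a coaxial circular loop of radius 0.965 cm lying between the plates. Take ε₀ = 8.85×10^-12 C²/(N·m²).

1.44×10^-4 A

With E = V/d, dE/dt = 5.574×10^10 V/(m·s) and πR² = 1.750×10^-3 m², giving I_d = ε₀ πR² dE/dt = 8.633×10^-4 A.
Since J_d is uniform, the enclosed fraction is (r/R)² = 0.1672, giving I_d,enc = 1.44×10^-4 A.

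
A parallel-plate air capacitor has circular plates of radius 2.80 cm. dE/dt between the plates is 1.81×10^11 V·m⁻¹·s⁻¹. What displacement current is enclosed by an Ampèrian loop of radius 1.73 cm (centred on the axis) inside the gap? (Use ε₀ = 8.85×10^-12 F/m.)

Total displacement current: I_d = ε₀(πR²)(dE/dt) = (8.85×10^-12)(2.463×10^-3)(1.81×10^11) = 3.945×10^-3 A.
The field is uniform, so I_d,enc = I_d (r/R)² = (3.945×10^-3)(1.73/2.80)² = 1.51×10^-3 A.

1.51×10^-3 A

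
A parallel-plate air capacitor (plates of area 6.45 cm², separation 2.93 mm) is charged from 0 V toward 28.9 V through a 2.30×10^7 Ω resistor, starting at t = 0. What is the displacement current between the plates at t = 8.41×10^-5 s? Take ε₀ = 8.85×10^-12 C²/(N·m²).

1.92×10^-7 A

C = ε₀A/d = (8.85×10^-12)(6.45×10^-4)/(2.93×10^-3) = 1.948×10^-12 F, so τ = RC = 4.480×10^-5 s.
The conduction current is I(t) = (V₀/R) e^(−t/τ), and the displacement current between the plates equals it.
t/τ = 1.877; I_d = (28.9/2.30×10^7) · e^(−1.877) = (1.257×10^-6)(0.1530) = 1.92×10^-7 A.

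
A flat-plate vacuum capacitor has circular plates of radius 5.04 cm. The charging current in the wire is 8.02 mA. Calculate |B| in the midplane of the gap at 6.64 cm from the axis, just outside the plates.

By continuity the displacement current in the gap matches the conduction current: I_d = 8.02×10^-3 A.
For r ≥ R the full I_d is enclosed: B = μ₀ I_d/(2πr) = (4π×10^-7)(8.02×10^-3)/(2π·0.0664) = 2.42×10^-8 T.

2.42×10^-8 T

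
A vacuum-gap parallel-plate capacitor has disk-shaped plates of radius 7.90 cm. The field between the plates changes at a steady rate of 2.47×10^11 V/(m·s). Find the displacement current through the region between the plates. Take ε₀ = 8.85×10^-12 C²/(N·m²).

0.0429 A

I_d = ε₀ A (dE/dt) = (8.85×10^-12)(0.01961 m²)(2.47×10^11) = 0.0429 A.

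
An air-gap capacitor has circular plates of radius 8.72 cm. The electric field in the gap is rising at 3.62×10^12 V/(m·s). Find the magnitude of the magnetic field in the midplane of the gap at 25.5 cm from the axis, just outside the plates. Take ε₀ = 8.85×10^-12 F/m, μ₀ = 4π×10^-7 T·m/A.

6.00×10^-7 T

Total displacement current: I_d = ε₀(πR²)(dE/dt) = (8.85×10^-12)(0.02389)(3.62×10^12) = 0.7654 A.
Outside the plates the loop encloses all of I_d, so B·2πr = μ₀ I_d and B = 6.00×10^-7 T.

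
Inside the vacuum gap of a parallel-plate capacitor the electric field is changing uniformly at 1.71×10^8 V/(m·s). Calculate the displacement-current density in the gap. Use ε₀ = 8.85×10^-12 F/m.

1.51×10^-3 A/m²

The displacement-current density is ε₀ ∂E/∂t = (8.85×10^-12)(1.71×10^8) = 1.51×10^-3 A/m².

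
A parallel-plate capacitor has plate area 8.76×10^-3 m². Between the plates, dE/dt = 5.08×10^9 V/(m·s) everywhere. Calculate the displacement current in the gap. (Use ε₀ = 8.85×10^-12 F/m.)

The displacement current is ε₀ times dΦ_E/dt = ε₀ A dE/dt = (8.85×10^-12)(8.76×10^-3)(5.08×10^9) = 3.94×10^-4 A.

3.94×10^-4 A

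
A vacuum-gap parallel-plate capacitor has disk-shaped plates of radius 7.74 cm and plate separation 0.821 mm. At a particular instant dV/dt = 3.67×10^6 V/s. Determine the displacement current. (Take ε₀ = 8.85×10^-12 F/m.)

The field between the plates is E = V/d, so dE/dt = (3.67×10^6)/(8.21×10^-4 m) = 4.470×10^9 V/(m·s).
I_d = ε₀ A (dE/dt) = (8.85×10^-12)(0.01882)(4.470×10^9) = 7.45×10^-4 A.

7.45×10^-4 A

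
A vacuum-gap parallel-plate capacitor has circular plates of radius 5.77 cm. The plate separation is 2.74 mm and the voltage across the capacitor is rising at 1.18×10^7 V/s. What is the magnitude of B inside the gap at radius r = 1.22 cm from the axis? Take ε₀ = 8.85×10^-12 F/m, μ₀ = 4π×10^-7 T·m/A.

I_d = C dV/dt with C = ε₀πR²/d = 3.379×10^-11 F, so I_d = (3.379×10^-11)(1.18×10^7) = 3.987×10^-4 A.
∮B·dl = μ₀ I_d,enc with I_d,enc = I_d r²/R² = 1.782×10^-5 A; so B = μ₀ I_d,enc/(2πr) = 2.92×10^-10 T.

2.92×10^-10 T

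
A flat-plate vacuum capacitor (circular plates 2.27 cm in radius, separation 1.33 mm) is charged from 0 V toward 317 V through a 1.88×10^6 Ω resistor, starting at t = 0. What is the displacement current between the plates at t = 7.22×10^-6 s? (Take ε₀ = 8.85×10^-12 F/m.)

With C = ε₀A/d = (8.85×10^-12)(1.619×10^-3)/(1.33×10^-3) = 1.077×10^-11 F, the time constant is τ = RC = 2.025×10^-5 s, so t/τ = 0.3565 and e^(−t/τ) = 0.7001.
I_d = I_cond = (V₀/R) e^(−t/τ) = (1.686×10^-4)(0.7001) = 1.18×10^-4 A.

1.18×10^-4 A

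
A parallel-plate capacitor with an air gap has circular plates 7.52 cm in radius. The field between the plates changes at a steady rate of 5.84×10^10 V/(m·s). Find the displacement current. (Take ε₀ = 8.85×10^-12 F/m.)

With a uniform field, Φ_E = EA, so I_d = ε₀ A dE/dt = 9.18×10^-3 A.

9.18×10^-3 A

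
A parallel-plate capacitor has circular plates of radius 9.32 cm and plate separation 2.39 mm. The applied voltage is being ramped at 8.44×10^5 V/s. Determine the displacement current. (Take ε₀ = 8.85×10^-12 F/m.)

8.53×10^-5 A

The displacement current equals the charging current C dV/dt. With C = ε₀A/d = (8.85×10^-12)(0.02729)/(2.39×10^-3) = 1.011×10^-10 F, I_d = (1.011×10^-10)(8.44×10^5) = 8.53×10^-5 A.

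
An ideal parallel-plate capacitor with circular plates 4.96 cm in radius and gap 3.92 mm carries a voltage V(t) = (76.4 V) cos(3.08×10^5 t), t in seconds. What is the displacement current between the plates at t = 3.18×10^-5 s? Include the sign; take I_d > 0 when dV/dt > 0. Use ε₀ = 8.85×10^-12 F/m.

1.48×10^-4 A

dE/dt = (V₀ω/d)·−sin(ωt) with ωt = 9.7944 rad: (76.4)(3.08×10^5)(0.3613)/(3.92×10^-3) = 2.169×10^9 V/(m·s).
I_d = ε₀ A dE/dt = (8.85×10^-12)(7.729×10^-3)(2.169×10^9) = 1.48×10^-4 A.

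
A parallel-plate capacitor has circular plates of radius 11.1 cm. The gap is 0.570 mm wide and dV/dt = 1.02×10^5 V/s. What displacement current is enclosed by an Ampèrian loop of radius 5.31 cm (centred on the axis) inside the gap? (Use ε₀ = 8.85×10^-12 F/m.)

dE/dt = (dV/dt)/d = 1.789×10^8 V/(m·s); I_d = ε₀(πR²)(dE/dt) = (8.85×10^-12)(0.03871)(1.789×10^8) = 6.129×10^-5 A.
Through an area πr² the displacement current is I_d·(πr²/πR²) = I_d (r/R)² = 1.40×10^-5 A.

1.40×10^-5 A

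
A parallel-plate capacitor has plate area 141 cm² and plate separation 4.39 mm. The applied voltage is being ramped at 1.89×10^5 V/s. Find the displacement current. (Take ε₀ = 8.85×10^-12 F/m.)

E = V/d so dE/dt = (dV/dt)/d = 4.305×10^7 V/(m·s), and I_d = ε₀ A dE/dt = (8.85×10^-12)(0.0141)(4.305×10^7) = 5.37×10^-6 A.

5.37×10^-6 A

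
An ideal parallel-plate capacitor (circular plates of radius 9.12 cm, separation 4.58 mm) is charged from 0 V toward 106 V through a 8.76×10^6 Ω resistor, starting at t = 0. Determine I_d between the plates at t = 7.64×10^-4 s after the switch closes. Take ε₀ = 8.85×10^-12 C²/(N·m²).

C = ε₀A/d = (8.85×10^-12)(0.02613)/(4.58×10^-3) = 5.049×10^-11 F and τ = RC = 4.423×10^-4 s. I_d in the gap equals the RC charging current.
I_d(t) = (V₀/R) e^(−t/τ) = 1.210×10^-5 · e^(−1.727) = 2.15×10^-6 A.

2.15×10^-6 A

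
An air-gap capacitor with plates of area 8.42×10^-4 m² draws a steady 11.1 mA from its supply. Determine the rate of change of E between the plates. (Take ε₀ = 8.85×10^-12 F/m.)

Charge continuity gives I_d = I = 0.0111 A between the plates.
Since I_d = ε₀ A dE/dt, dE/dt = I_d/(ε₀A) = (0.0111)/((8.85×10^-12)(8.42×10^-4)) = 1.49×10^12 V/(m·s).

1.49×10^12 V/(m·s)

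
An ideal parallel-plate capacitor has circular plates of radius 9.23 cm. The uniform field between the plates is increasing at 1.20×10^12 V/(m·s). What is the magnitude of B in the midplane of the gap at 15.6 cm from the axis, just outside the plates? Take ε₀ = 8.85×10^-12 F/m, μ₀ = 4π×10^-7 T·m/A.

3.64×10^-7 T

Through the whole plate area (πR² = 0.02676 m²), I_d = ε₀ πR² dE/dt = 0.2842 A.
Outside the plates the loop encloses all of I_d, so B·2πr = μ₀ I_d and B = 3.64×10^-7 T.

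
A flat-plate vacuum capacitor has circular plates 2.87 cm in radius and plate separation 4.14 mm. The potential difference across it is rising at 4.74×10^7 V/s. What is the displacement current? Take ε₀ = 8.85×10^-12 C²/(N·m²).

2.62×10^-4 A

The field between the plates is E = V/d, so dE/dt = (4.74×10^7)/(4.14×10^-3 m) = 1.145×10^10 V/(m·s).
I_d = ε₀ A (dE/dt) = (8.85×10^-12)(2.588×10^-3)(1.145×10^10) = 2.62×10^-4 A.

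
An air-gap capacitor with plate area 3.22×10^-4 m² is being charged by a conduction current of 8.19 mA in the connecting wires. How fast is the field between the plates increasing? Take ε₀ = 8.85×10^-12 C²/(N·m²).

2.87×10^12 V/(m·s)

By continuity, I_d in the gap equals the 8.19 mA flowing in the wire.
Since I_d = ε₀ A dE/dt, dE/dt = I_d/(ε₀A) = (8.19×10^-3)/((8.85×10^-12)(3.22×10^-4)) = 2.87×10^12 V/(m·s).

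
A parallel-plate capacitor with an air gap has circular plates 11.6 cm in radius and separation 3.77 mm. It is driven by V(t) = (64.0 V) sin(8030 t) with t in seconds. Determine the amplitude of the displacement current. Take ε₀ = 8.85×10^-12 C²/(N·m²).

(dE/dt)_max = V₀ω/d = 1.363×10^8 V/(m·s); ω = 8030 rad/s.
I_d,max = ε₀ A (dE/dt)_max = (8.85×10^-12)(0.04227)(1.363×10^8) = 5.10×10^-5 A.

5.10×10^-5 A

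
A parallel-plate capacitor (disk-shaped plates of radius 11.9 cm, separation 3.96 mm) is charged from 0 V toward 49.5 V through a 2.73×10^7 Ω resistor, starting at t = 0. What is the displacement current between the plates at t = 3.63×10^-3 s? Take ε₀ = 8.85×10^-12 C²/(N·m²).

4.76×10^-7 A

C = ε₀A/d = (8.85×10^-12)(0.04449)/(3.96×10^-3) = 9.943×10^-11 F and τ = RC = 2.714×10^-3 s. I_d in the gap equals the RC charging current.
I_d(t) = (V₀/R) e^(−t/τ) = 1.813×10^-6 · e^(−1.338) = 4.76×10^-7 A.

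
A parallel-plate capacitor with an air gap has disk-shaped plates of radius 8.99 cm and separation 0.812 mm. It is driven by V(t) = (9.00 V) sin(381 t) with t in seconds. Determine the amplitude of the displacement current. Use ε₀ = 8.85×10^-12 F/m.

C = ε₀A/d = (8.85×10^-12)(0.02539)/(8.12×10^-4) = 2.767×10^-10 F; ω = 381 rad/s.
I_d = C dV/dt, so |I_d|_max = C V₀ ω = (2.767×10^-10)(9.00)(381) = 9.49×10^-7 A.

9.49×10^-7 A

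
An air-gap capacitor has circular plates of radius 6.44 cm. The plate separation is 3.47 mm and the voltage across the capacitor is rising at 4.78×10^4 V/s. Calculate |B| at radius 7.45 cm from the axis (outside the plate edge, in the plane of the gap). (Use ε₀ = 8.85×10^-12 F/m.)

I_d = C dV/dt with C = ε₀πR²/d = 3.323×10^-11 F, so I_d = (3.323×10^-11)(4.78×10^4) = 1.588×10^-6 A.
For r ≥ R the full I_d is enclosed: B = μ₀ I_d/(2πr) = (4π×10^-7)(1.588×10^-6)/(2π·0.0745) = 4.26×10^-12 T.

4.26×10^-12 T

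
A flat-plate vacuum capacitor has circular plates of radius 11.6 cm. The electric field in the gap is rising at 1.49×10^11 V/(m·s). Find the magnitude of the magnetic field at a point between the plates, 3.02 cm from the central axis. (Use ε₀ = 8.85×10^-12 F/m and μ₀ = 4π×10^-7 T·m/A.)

Through the whole plate area (πR² = 0.04227 m²), I_d = ε₀ πR² dE/dt = 0.05574 A.
An Ampèrian loop of radius r encloses a fraction (r/R)² of I_d. Then B·2πr = μ₀ I_d (r/R)², giving B = μ₀ I_d r/(2πR²) = 2.50×10^-8 T.

2.50×10^-8 T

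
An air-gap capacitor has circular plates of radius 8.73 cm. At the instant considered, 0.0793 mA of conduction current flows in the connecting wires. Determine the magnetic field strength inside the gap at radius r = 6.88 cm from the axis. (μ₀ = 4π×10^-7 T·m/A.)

1.43×10^-10 T

By continuity the displacement current in the gap matches the conduction current: I_d = 7.93×10^-5 A.
For r < R the Ampère–Maxwell law gives B(2πr) = μ₀ I_d (r²/R²), so B = μ₀ I_d r/(2πR²) = (4π×10^-7)(7.93×10^-5)(0.0688)/(2π·0.0873²) = 1.43×10^-10 T.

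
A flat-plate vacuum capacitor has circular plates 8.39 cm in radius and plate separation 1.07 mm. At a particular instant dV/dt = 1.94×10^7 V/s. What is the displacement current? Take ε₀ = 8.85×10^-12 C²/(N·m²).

The displacement current equals the charging current C dV/dt. With C = ε₀A/d = (8.85×10^-12)(0.02211)/(1.07×10^-3) = 1.829×10^-10 F, I_d = (1.829×10^-10)(1.94×10^7) = 3.55×10^-3 A.

3.55×10^-3 A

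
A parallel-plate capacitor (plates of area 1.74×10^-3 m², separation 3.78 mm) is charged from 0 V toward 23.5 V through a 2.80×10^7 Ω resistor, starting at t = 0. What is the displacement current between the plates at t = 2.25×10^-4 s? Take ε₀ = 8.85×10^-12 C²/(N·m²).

With C = ε₀A/d = (8.85×10^-12)(1.74×10^-3)/(3.78×10^-3) = 4.074×10^-12 F, the time constant is τ = RC = 1.141×10^-4 s, so t/τ = 1.972 and e^(−t/τ) = 0.1392.
I_d = I_cond = (V₀/R) e^(−t/τ) = (8.393×10^-7)(0.1392) = 1.17×10^-7 A.

1.17×10^-7 A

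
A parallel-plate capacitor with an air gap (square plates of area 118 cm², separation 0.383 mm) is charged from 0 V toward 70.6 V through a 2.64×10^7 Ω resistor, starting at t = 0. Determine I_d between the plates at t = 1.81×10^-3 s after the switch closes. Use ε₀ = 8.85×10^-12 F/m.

2.08×10^-6 A

C = ε₀A/d = (8.85×10^-12)(0.0118)/(3.83×10^-4) = 2.727×10^-10 F and τ = RC = 7.199×10^-3 s. I_d in the gap equals the RC charging current.
I_d(t) = (V₀/R) e^(−t/τ) = 2.674×10^-6 · e^(−0.2514) = 2.08×10^-6 A.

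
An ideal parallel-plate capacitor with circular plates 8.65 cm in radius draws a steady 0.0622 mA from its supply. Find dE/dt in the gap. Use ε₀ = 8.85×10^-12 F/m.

Charge continuity gives I_d = I = 6.22×10^-5 A between the plates.
Since I_d = ε₀ A dE/dt, dE/dt = I_d/(ε₀A) = (6.22×10^-5)/((8.85×10^-12)(0.02351)) = 2.99×10^8 V/(m·s).

2.99×10^8 V/(m·s)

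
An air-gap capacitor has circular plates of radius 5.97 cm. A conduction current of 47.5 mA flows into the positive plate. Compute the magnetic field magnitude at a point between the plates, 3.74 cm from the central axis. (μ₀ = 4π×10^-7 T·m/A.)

By continuity the displacement current in the gap matches the conduction current: I_d = 0.0475 A.
An Ampèrian loop of radius r encloses a fraction (r/R)² of I_d. Then B·2πr = μ₀ I_d (r/R)², giving B = μ₀ I_d r/(2πR²) = 9.97×10^-8 T.

9.97×10^-8 T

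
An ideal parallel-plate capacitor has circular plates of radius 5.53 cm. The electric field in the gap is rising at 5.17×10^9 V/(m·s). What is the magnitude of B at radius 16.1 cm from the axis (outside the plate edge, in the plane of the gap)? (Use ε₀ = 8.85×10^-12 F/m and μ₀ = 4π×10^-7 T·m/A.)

Total displacement current: I_d = ε₀(πR²)(dE/dt) = (8.85×10^-12)(9.607×10^-3)(5.17×10^9) = 4.396×10^-4 A.
Outside the plates the loop encloses all of I_d, so B·2πr = μ₀ I_d and B = 5.46×10^-10 T.

5.46×10^-10 T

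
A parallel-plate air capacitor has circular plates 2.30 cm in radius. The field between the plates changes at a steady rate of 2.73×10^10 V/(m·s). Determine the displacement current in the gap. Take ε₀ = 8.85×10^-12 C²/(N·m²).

I_d = ε₀ A (dE/dt) = (8.85×10^-12)(1.662×10^-3 m²)(2.73×10^10) = 4.02×10^-4 A.

4.02×10^-4 A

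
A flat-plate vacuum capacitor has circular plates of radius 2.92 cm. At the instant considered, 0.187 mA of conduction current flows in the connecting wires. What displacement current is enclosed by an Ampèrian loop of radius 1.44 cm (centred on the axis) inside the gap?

4.55×10^-5 A

By continuity the displacement current in the gap matches the conduction current: I_d = 1.87×10^-4 A.
Since J_d is uniform, the enclosed fraction is (r/R)² = 0.2432, giving I_d,enc = 4.55×10^-5 A.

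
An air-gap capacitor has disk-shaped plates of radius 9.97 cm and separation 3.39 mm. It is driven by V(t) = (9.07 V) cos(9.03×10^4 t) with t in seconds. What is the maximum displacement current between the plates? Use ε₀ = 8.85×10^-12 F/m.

The displacement current equals the conduction current C dV/dt, which peaks at C V₀ ω.
With C = ε₀A/d = (8.85×10^-12)(0.03123)/(3.39×10^-3) = 8.153×10^-11 F and ω = 9.03×10^4 rad/s, I_d,max = (8.153×10^-11)(9.07)(9.03×10^4) = 6.68×10^-5 A.

6.68×10^-5 A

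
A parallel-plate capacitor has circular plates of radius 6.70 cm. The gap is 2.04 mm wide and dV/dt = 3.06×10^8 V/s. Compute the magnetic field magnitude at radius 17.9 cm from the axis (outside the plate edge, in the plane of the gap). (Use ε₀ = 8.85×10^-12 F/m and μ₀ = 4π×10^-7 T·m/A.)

2.09×10^-8 T

I_d = C dV/dt with C = ε₀πR²/d = 6.117×10^-11 F, so I_d = (6.117×10^-11)(3.06×10^8) = 0.01872 A.
With r > R the enclosed displacement current is the full I_d; B = μ₀ I_d / (2πr) = 2.09×10^-8 T.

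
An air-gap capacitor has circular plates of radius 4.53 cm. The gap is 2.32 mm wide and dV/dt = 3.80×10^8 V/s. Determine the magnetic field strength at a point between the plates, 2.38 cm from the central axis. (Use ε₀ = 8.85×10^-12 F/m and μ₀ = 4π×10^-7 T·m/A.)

2.17×10^-8 T

dE/dt = (dV/dt)/d = 1.638×10^11 V/(m·s); I_d = ε₀(πR²)(dE/dt) = (8.85×10^-12)(6.447×10^-3)(1.638×10^11) = 9.346×10^-3 A.
∮B·dl = μ₀ I_d,enc with I_d,enc = I_d r²/R² = 2.580×10^-3 A; so B = μ₀ I_d,enc/(2πr) = 2.17×10^-8 T.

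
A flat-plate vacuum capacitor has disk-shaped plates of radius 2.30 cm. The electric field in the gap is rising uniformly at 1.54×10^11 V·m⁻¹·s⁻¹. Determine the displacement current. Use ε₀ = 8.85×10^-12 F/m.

2.27×10^-3 A

The displacement current is ε₀ times dΦ_E/dt = ε₀ A dE/dt = (8.85×10^-12)(1.662×10^-3)(1.54×10^11) = 2.27×10^-3 A.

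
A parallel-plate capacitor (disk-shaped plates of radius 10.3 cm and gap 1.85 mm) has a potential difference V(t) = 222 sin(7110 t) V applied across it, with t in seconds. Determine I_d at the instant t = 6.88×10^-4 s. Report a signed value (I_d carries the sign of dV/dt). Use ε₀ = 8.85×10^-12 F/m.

4.49×10^-5 A

dV/dt = (222)(7110)·cos(4.89168) = 2.815×10^5 V/s.
I_d = C dV/dt with C = ε₀A/d = (8.85×10^-12)(0.03333)/(1.85×10^-3) = 1.594×10^-10 F, so I_d = (1.594×10^-10)(2.815×10^5) = 4.49×10^-5 A.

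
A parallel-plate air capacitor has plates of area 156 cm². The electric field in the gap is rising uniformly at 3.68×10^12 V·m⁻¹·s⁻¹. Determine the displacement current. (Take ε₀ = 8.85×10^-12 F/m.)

0.508 A

With a uniform field, Φ_E = EA, so I_d = ε₀ A dE/dt = 0.508 A.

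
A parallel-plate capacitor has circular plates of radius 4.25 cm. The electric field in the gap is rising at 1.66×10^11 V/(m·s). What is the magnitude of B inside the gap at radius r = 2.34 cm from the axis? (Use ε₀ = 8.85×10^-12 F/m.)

2.16×10^-8 T

I_d = ε₀ dΦ_E/dt = ε₀ πR² (dE/dt) = (8.85×10^-12)(5.675×10^-3)(1.66×10^11) = 8.337×10^-3 A through the full plate area.
∮B·dl = μ₀ I_d,enc with I_d,enc = I_d r²/R² = 2.527×10^-3 A; so B = μ₀ I_d,enc/(2πr) = 2.16×10^-8 T.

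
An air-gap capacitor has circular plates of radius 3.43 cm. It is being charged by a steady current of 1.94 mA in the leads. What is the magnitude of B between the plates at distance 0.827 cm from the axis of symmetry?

Between the plates the displacement current equals the wire current: I_d = 1.94 mA = 1.94×10^-3 A.
An Ampèrian loop of radius r encloses a fraction (r/R)² of I_d. Then B·2πr = μ₀ I_d (r/R)², giving B = μ₀ I_d r/(2πR²) = 2.73×10^-9 T.

2.73×10^-9 T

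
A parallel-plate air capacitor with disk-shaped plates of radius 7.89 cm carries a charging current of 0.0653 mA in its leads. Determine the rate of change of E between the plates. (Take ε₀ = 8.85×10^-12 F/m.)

3.77×10^8 V/(m·s)

By continuity, I_d in the gap equals the 0.0653 mA flowing in the wire.
Then dE/dt = I_d/(ε₀A) = 3.77×10^8 V/(m·s).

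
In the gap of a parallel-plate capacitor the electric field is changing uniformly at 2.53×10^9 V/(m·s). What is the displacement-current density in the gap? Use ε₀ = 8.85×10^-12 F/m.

J_d = ε₀ ∂E/∂t, so J_d = 0.0224 A/m².

0.0224 A/m²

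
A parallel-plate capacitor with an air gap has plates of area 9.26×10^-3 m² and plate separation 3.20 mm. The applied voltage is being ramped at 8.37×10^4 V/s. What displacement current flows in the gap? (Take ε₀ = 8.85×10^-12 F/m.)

The displacement current equals the charging current C dV/dt. With C = ε₀A/d = (8.85×10^-12)(9.26×10^-3)/(3.20×10^-3) = 2.561×10^-11 F, I_d = (2.561×10^-11)(8.37×10^4) = 2.14×10^-6 A.

2.14×10^-6 A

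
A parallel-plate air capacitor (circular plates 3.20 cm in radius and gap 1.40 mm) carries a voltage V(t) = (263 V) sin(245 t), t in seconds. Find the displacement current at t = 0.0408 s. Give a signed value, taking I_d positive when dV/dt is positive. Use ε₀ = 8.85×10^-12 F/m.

dE/dt = (V₀ω/d)·cos(ωt) with ωt = 9.996 rad: (263)(245)(-0.8412)/(1.40×10^-3) = -3.872×10^7 V/(m·s).
I_d = ε₀ A dE/dt = (8.85×10^-12)(3.217×10^-3)(-3.872×10^7) = -1.10×10^-6 A.

-1.10×10^-6 A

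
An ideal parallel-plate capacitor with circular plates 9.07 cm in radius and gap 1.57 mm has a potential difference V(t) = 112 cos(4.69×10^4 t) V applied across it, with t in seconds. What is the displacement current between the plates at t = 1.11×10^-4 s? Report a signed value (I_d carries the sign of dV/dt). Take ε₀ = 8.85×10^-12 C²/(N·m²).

6.74×10^-4 A

C = ε₀A/d = (8.85×10^-12)(0.02584)/(1.57×10^-3) = 1.457×10^-10 F. dV/dt = V₀ω·−sin(ωt); at ωt = 5.2059 rad this factor is 0.8807.
I_d = C dV/dt = (1.457×10^-10)(112)(4.69×10^4)(0.8807) = 6.74×10^-4 A.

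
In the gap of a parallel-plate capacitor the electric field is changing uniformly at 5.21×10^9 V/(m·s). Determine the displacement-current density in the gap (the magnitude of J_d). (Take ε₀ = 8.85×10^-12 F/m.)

0.0461 A/m²

The displacement-current density is ε₀ ∂E/∂t = (8.85×10^-12)(5.21×10^9) = 0.0461 A/m².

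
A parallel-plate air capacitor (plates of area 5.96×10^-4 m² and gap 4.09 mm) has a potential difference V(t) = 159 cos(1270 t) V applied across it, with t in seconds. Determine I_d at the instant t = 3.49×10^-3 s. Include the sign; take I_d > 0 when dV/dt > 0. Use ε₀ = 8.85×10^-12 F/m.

dV/dt = (159)(1270)·−sin(4.4323) = 1.941×10^5 V/s.
I_d = C dV/dt with C = ε₀A/d = (8.85×10^-12)(5.96×10^-4)/(4.09×10^-3) = 1.290×10^-12 F, so I_d = (1.290×10^-12)(1.941×10^5) = 2.50×10^-7 A.

2.50×10^-7 A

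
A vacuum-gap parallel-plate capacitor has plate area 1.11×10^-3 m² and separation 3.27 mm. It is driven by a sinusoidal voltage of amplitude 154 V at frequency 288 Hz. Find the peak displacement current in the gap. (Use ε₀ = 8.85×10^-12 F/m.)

8.37×10^-7 A

C = ε₀A/d = (8.85×10^-12)(1.11×10^-3)/(3.27×10^-3) = 3.004×10^-12 F; ω = 2πf = 1810 rad/s.
I_d = C dV/dt, so |I_d|_max = C V₀ ω = (3.004×10^-12)(154)(1810) = 8.37×10^-7 A.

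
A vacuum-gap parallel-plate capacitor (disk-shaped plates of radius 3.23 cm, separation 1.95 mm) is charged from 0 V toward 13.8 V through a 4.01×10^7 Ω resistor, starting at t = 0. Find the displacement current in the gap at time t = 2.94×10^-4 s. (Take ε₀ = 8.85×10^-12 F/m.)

C = ε₀A/d = (8.85×10^-12)(3.278×10^-3)/(1.95×10^-3) = 1.488×10^-11 F, so τ = RC = 5.967×10^-4 s.
The conduction current is I(t) = (V₀/R) e^(−t/τ), and the displacement current between the plates equals it.
t/τ = 0.4927; I_d = (13.8/4.01×10^7) · e^(−0.4927) = (3.441×10^-7)(0.6110) = 2.10×10^-7 A.

2.10×10^-7 A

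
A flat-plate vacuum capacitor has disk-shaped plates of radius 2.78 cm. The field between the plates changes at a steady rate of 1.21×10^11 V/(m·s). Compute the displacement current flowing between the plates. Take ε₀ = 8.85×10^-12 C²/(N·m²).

2.60×10^-3 A

With a uniform field, Φ_E = EA, so I_d = ε₀ A dE/dt = 2.60×10^-3 A.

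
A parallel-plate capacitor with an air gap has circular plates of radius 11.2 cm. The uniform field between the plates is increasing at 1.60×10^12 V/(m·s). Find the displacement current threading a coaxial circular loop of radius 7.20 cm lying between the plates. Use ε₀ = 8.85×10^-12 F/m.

Through the whole plate area (πR² = 0.03941 m²), I_d = ε₀ πR² dE/dt = 0.5580 A.
Since J_d is uniform, the enclosed fraction is (r/R)² = 0.4133, giving I_d,enc = 0.231 A.

0.231 A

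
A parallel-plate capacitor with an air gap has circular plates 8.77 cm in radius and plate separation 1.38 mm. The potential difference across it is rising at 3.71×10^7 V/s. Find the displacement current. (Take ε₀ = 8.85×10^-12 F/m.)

5.75×10^-3 A

E = V/d so dE/dt = (dV/dt)/d = 2.688×10^10 V/(m·s), and I_d = ε₀ A dE/dt = (8.85×10^-12)(0.02416)(2.688×10^10) = 5.75×10^-3 A.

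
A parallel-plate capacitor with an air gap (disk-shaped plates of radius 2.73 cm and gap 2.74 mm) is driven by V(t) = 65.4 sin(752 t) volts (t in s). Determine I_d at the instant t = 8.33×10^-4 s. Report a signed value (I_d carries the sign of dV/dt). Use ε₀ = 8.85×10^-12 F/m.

3.01×10^-7 A

C = ε₀A/d = (8.85×10^-12)(2.341×10^-3)/(2.74×10^-3) = 7.561×10^-12 F. dV/dt = V₀ω·cos(ωt); at ωt = 0.626416 rad this factor is 0.8101.
I_d = C dV/dt = (7.561×10^-12)(65.4)(752)(0.8101) = 3.01×10^-7 A.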